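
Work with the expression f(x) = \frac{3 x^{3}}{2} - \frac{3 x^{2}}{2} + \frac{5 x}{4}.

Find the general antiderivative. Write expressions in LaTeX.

The integrand splits into summands that can be handled one at a time.
Check: d/dx[\frac{3 x^{4}}{8} - \frac{x^{3}}{2} + \frac{5 x^{2}}{8}] = \frac{3 x^{3}}{2} - \frac{3 x^{2}}{2} + \frac{5 x}{4} = f(x).

F(x) = \frac{3 x^{4}}{8} - \frac{x^{3}}{2} + \frac{5 x^{2}}{8} + C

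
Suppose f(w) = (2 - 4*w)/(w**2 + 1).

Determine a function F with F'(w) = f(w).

An antiderivative is F(w) = 2*(-log(w**2 + 1) + atan(w)).

A candidate is checked by its d/dw: the result must match f(w).
Check: d/dw[2*(-log(w**2 + 1) + atan(w))] = (2 - 4*w)/(w**2 + 1) = f(w).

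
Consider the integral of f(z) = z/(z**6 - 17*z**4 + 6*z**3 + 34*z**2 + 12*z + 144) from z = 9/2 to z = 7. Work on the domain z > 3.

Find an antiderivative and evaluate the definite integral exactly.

Antiderivative: F(z) = -641*log(z - 3)/148225 - log(z + 2)/150 + log(z + 4)/441 + 19*log(z**2 + 2)/4356 + sqrt(2)*atan(sqrt(2)*z/2)/2178 - 3/(385*z - 1155); value = -log(9)/150 - 19*log(89/4)/4356 - 641*log(4)/148225 - log(17/2)/441 - sqrt(2)*atan(9*sqrt(2)/4)/2178 + sqrt(2)*atan(7*sqrt(2)/2)/2178 + 641*log(3/2)/148225 + 1/308 + log(11)/441 + log(13/2)/150 + 19*log(51)/4356

The denominator factors as (z - 3)**2*(z + 2)*(z + 4)*(z**2 + 2); partial fractions split f into directly integrable pieces: (19*z + 2)/(2178*(z**2 + 2)) + 1/(441*(z + 4)) - 1/(150*(z + 2)) - 641/(148225*(z - 3)) + 3/(385*(z - 3)**2).
F(z) = -641*log(z - 3)/148225 - log(z + 2)/150 + log(z + 4)/441 + 19*log(z**2 + 2)/4356 + sqrt(2)*atan(sqrt(2)*z/2)/2178 - 3/(385*z - 1155) is an antiderivative of f.
Check: d/dz[-641*log(z - 3)/148225 - log(z + 2)/150 + log(z + 4)/441 + 19*log(z**2 + 2)/4356 + sqrt(2)*atan(sqrt(2)*z/2)/2178 - 3/(385*z - 1155)] = z/(z**6 - 17*z**4 + 6*z**3 + 34*z**2 + 12*z + 144) = f(z).
F(7) = -log(9)/150 - 641*log(4)/148225 - 3/1540 + sqrt(2)*atan(7*sqrt(2)/2)/2178 + log(11)/441 + 19*log(51)/4356; F(9/2) = -log(13/2)/150 - 2/385 - 641*log(3/2)/148225 + sqrt(2)*atan(9*sqrt(2)/4)/2178 + log(17/2)/441 + 19*log(89/4)/4356.
Integral = F(7) - F(9/2) = -log(9)/150 - 19*log(89/4)/4356 - 641*log(4)/148225 - log(17/2)/441 - sqrt(2)*atan(9*sqrt(2)/4)/2178 + sqrt(2)*atan(7*sqrt(2)/2)/2178 + 641*log(3/2)/148225 + 1/308 + log(11)/441 + log(13/2)/150 + 19*log(51)/4356.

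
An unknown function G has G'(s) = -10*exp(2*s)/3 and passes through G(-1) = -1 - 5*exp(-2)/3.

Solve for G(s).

Any candidate G(s) must reproduce the stated G'(s) exactly.
A general antiderivative is -5*exp(2*s)/3 + C.
The condition gives C = -1 - 5*exp(-2)/3 - (-5*exp(-2)/3) = -1.
So G(s) = -5*exp(2*s)/3 - 1.
Check: d/ds[-5*exp(2*s)/3 - 1] = -10*exp(2*s)/3 = G'(s).

G(s) = -5*exp(2*s)/3 - 1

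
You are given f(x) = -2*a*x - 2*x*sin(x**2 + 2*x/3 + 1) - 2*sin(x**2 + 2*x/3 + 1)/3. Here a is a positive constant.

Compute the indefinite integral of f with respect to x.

F(x) = -a*x**2 + cos(x**2 + 2*x/3 + 1) + C

Integrate term by term and add the pieces.
Check: d/dx[-a*x**2 + cos(x**2 + 2*x/3 + 1)] = -2*a*x - 2*x*sin(x**2 + 2*x/3 + 1) - 2*sin(x**2 + 2*x/3 + 1)/3 = f(x).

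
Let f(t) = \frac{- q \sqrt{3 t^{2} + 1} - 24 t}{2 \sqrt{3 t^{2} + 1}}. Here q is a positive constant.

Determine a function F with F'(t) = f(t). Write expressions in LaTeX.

An antiderivative is F(t) = - \frac{q t}{2} - 4 \sqrt{3 t^{2} + 1}.

A candidate is checked by its d/dt: the result must match f(t).
Check: d/dt[- \frac{q t}{2} - 4 \sqrt{3 t^{2} + 1}] = \frac{- q \sqrt{3 t^{2} + 1} - 24 t}{2 \sqrt{3 t^{2} + 1}} = f(t).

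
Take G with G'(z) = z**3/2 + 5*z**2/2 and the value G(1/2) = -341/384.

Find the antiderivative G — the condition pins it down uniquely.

G(z) = (3*z**4 + 20*z**3 - 24)/24

Integrate term by term and add the pieces.
A general antiderivative is z**4/8 + 5*z**3/6 + C.
The condition gives C = -341/384 - (43/384) = -1.
So G(z) = (3*z**4 + 20*z**3 - 24)/24.
Check: d/dz[(3*z**4 + 20*z**3 - 24)/24] = z**3/2 + 5*z**2/2 = G'(z).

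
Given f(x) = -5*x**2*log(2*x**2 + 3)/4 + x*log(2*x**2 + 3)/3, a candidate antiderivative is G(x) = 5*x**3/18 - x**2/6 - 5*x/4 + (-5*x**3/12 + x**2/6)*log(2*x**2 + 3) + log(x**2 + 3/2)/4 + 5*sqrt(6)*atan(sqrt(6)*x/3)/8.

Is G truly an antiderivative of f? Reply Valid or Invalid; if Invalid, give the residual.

Valid - the claim checks out under differentiation.

d/dx[G] = -5*x**2*log(2*x**2 + 3)/4 + x*log(2*x**2 + 3)/3
This equals f(x) exactly, so the claim holds.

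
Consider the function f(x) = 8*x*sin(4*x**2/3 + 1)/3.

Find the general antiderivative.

The substitution u = 4*x**2/3 + 1 works: f is exactly (dF/du)*(du/dx) for that inner function.
Check: d/dx[-cos(4*x**2/3 + 1)] = 8*x*sin(4*x**2/3 + 1)/3 = f(x).

F(x) = -cos(4*x**2/3 + 1) + C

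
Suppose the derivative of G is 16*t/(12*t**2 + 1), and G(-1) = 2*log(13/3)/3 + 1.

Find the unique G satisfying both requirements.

G(t) = 2*log(4*t**2 + 1/3)/3 + 1

G'(t) matches the chain-rule pattern g'(h)*h' with inner function h(t) = 4*t**2 + 1/3; substituting u = h(t) collapses the integral.
A general antiderivative is 2*log(4*t**2 + 1/3)/3 + C.
The condition gives C = 2*log(13/3)/3 + 1 - (2*log(13/3)/3) = 1.
So G(t) = 2*log(4*t**2 + 1/3)/3 + 1.
Check: d/dt[2*log(4*t**2 + 1/3)/3 + 1] = 16*t/(12*t**2 + 1) = G'(t).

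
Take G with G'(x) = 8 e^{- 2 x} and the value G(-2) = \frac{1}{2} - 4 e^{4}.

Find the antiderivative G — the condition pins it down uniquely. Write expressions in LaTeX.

G(x) = \frac{1}{2} - 4 e^{- 2 x}

Since d/dx undoes antidifferentiation here, G(x) must give back the stated G'(x).
A general antiderivative is - 4 e^{- 2 x} + C.
The condition gives C = \frac{1}{2} - 4 e^{4} - (- 4 e^{4}) = \frac{1}{2}.
So G(x) = \frac{1}{2} - 4 e^{- 2 x}.
Check: d/dx[\frac{1}{2} - 4 e^{- 2 x}] = 8 e^{- 2 x} = G'(x).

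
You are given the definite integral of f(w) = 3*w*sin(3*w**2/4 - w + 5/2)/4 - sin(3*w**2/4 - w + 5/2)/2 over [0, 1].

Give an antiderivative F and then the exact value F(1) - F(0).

Antiderivative: F(w) = -cos(3*w**2/4 - w + 5/2)/2; value = cos(5/2)/2 - cos(9/4)/2

f matches the chain-rule pattern g'(h)*h' with inner function h(w) = 3*w**2/4 - w + 5/2; substituting u = h(w) collapses the integral.
F(w) = -cos(3*w**2/4 - w + 5/2)/2 is an antiderivative of f.
Check: d/dw[-cos(3*w**2/4 - w + 5/2)/2] = 3*w*sin(3*w**2/4 - w + 5/2)/4 - sin(3*w**2/4 - w + 5/2)/2 = f(w).
F(1) = -cos(9/4)/2; F(0) = -cos(5/2)/2.
Integral = F(1) - F(0) = cos(5/2)/2 - cos(9/4)/2.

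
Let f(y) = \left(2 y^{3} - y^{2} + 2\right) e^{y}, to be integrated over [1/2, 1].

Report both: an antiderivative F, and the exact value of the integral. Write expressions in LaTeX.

f has the shape u'v + uv' for u = 2 y^{3} - 7 y^{2} + 14 y - 12 and v = e^{y} — it is the derivative of the product u*v.
F(y) = 2 y^{3} e^{y} - 7 y^{2} e^{y} + 14 y e^{y} - 12 e^{y} is an antiderivative of f.
Check: d/dy[2 y^{3} e^{y} - 7 y^{2} e^{y} + 14 y e^{y} - 12 e^{y}] = 2 y^{3} e^{y} - y^{2} e^{y} + 2 e^{y}, which equals f(y).
F(1) = - 3 e; F(1/2) = - \frac{13 e^{\frac{1}{2}}}{2}.
Integral = F(1) - F(1/2) = - 3 e + \frac{13 e^{\frac{1}{2}}}{2}.

Antiderivative: F(y) = 2 y^{3} e^{y} - 7 y^{2} e^{y} + 14 y e^{y} - 12 e^{y}; value = - 3 e + \frac{13 e^{\frac{1}{2}}}{2}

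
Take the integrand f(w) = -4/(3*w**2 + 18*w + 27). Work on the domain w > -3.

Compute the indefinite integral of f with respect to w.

F(w) = 4/(3*(w + 3)) + C

Whatever form F(w) takes, F'(w) = f(w) is non-negotiable.
Check: d/dw[4/(3*(w + 3))] = -4/(3*w**2 + 18*w + 27) = f(w).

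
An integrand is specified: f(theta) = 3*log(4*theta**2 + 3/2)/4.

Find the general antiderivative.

F(theta) = 3*theta*log(4*theta**2 + 3/2)/4 - 3*theta/2 + 3*sqrt(6)*atan(2*sqrt(6)*theta/3)/8 + C

Check any antiderivative F(theta) by computing F'(theta) and comparing it with f(theta).
Check: d/dtheta[3*theta*log(4*theta**2 + 3/2)/4 - 3*theta/2 + 3*sqrt(6)*atan(2*sqrt(6)*theta/3)/8] = 3*log(4*theta**2 + 3/2)/4 = f(theta).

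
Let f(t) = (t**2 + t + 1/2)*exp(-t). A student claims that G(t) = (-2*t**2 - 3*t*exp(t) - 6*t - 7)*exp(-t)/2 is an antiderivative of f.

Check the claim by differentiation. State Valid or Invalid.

d/dt[G] = (2*t**2 + 2*t - 3*exp(t) + 1)*exp(-t)/2
d/dt[G] - f(t) = -3/2 != 0.

Invalid: d/dt[G] - f = -3/2, which is not 0.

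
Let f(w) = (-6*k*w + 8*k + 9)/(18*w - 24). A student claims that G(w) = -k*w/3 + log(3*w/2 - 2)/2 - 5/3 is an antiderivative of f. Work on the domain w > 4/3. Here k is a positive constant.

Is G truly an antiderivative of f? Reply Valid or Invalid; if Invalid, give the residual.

Valid. The derivative of G reproduces f.

d/dw[G] = (-6*k*w + 8*k + 9)/(18*w - 24)
This equals f(w) exactly, so the claim holds.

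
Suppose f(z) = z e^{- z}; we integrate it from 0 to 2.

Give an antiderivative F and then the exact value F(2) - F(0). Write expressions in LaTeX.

f has the shape u'v + uv' for u = - z - 1 and v = e^{- z} — it is the derivative of the product u*v.
F(z) = \left(- z - 1\right) e^{- z} is an antiderivative of f.
Check: d/dz[\left(- z - 1\right) e^{- z}] = z e^{- z} = f(z).
F(2) = - \frac{3}{e^{2}}; F(0) = -1.
Integral = F(2) - F(0) = 1 - \frac{3}{e^{2}}.

Antiderivative: F(z) = \left(- z - 1\right) e^{- z}; value = 1 - \frac{3}{e^{2}}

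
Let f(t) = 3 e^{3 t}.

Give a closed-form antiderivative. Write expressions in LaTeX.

Any candidate F(t) must reproduce f(t) exactly when differentiated.
Check: d/dt[e^{3 t}] = 3 e^{3 t} = f(t).

An antiderivative is F(t) = e^{3 t}.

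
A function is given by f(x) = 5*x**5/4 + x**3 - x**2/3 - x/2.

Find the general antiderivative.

Integrate term by term and add the pieces.
Check: d/dx[x**2*(15*x**4 + 18*x**2 - 8*x - 18)/72] = 5*x**5/4 + x**3 - x**2/3 - x/2 = f(x).

F(x) = x**2*(15*x**4 + 18*x**2 - 8*x - 18)/72 + C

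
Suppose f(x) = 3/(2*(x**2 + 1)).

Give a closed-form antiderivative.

An antiderivative is F(x) = 3*atan(x)/2.

Check any antiderivative F(x) by computing F'(x) and comparing it with f(x).
Check: d/dx[3*atan(x)/2] = 3/(2*x**2 + 2), which equals f(x).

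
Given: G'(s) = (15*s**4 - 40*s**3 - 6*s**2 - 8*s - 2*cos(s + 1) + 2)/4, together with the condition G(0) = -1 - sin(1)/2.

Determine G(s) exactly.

G(s) = 3*s**5/4 - 5*s**4/2 - s**3/2 - s**2 + s/2 - sin(s + 1)/2 - 1

Differentiate the proposed G(s) back; it has to land on the given G'(s).
A general antiderivative is 3*s**5/4 - 5*s**4/2 - s**3/2 - s**2 + s/2 - sin(s + 1)/2 - 3/2 + C.
The condition gives C = -1 - sin(1)/2 - (-3/2 - sin(1)/2) = 1/2.
So G(s) = 3*s**5/4 - 5*s**4/2 - s**3/2 - s**2 + s/2 - sin(s + 1)/2 - 1.
Check: d/ds[3*s**5/4 - 5*s**4/2 - s**3/2 - s**2 + s/2 - sin(s + 1)/2 - 1] = 15*s**4/4 - 10*s**3 - 3*s**2/2 - 2*s - cos(s + 1)/2 + 1/2, which equals G'(s).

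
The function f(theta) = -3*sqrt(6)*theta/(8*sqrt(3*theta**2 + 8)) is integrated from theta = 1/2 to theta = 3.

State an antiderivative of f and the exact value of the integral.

Antiderivative: F(theta) = -sqrt(6)*sqrt(3*theta**2 + 8)/8; value = -sqrt(210)/16

The substitution u = theta**2/2 + 4/3 works: f is exactly (dF/du)*(du/dtheta) for that inner function.
F(theta) = -sqrt(6)*sqrt(3*theta**2 + 8)/8 is an antiderivative of f.
Check: d/dtheta[-sqrt(6)*sqrt(3*theta**2 + 8)/8] = -3*sqrt(6)*theta/(8*sqrt(3*theta**2 + 8)) = f(theta).
F(3) = -sqrt(210)/8; F(1/2) = -sqrt(210)/16.
Integral = F(3) - F(1/2) = -sqrt(210)/16.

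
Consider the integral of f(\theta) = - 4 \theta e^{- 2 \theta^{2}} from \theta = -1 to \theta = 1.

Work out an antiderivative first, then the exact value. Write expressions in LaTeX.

The substitution u = - 2 \theta^{2} works: f is exactly (dF/du)*(du/d\theta) for that inner function.
F(\theta) = e^{- 2 \theta^{2}} is an antiderivative of f.
Check: d/d\theta[e^{- 2 \theta^{2}}] = - 4 \theta e^{- 2 \theta^{2}} = f(\theta).
F(1) = e^{-2}; F(-1) = e^{-2}.
Integral = F(1) - F(-1) = 0.

Antiderivative: F(\theta) = e^{- 2 \theta^{2}}; value = 0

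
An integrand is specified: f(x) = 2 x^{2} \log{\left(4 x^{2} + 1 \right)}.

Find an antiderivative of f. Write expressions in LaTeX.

An antiderivative is F(x) = \frac{12 x^{3} \log{\left(4 x^{2} + 1 \right)} - 8 x^{3} + 6 x - 3 \operatorname{atan}{\left(2 x \right)}}{18}.

A first test for any F(x): its x-derivative must equal f(x) identically.
Check: d/dx[\frac{12 x^{3} \log{\left(4 x^{2} + 1 \right)} - 8 x^{3} + 6 x - 3 \operatorname{atan}{\left(2 x \right)}}{18}] = 2 x^{2} \log{\left(4 x^{2} + 1 \right)} = f(x).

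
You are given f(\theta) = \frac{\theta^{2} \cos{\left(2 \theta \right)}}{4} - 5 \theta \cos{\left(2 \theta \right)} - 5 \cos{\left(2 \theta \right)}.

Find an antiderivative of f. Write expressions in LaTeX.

Integrate term by term and add the pieces.
Check: d/d\theta[\frac{\theta^{2} \sin{\left(2 \theta \right)}}{8} - \frac{5 \theta \sin{\left(2 \theta \right)}}{2} + \frac{\theta \cos{\left(2 \theta \right)}}{8} - \frac{41 \sin{\left(2 \theta \right)}}{16} - \frac{5 \cos{\left(2 \theta \right)}}{4}] = \frac{\theta^{2} \cos{\left(2 \theta \right)}}{4} - 5 \theta \cos{\left(2 \theta \right)} - 5 \cos{\left(2 \theta \right)} = f(\theta).

An antiderivative is F(\theta) = \frac{\theta^{2} \sin{\left(2 \theta \right)}}{8} - \frac{5 \theta \sin{\left(2 \theta \right)}}{2} + \frac{\theta \cos{\left(2 \theta \right)}}{8} - \frac{41 \sin{\left(2 \theta \right)}}{16} - \frac{5 \cos{\left(2 \theta \right)}}{4}.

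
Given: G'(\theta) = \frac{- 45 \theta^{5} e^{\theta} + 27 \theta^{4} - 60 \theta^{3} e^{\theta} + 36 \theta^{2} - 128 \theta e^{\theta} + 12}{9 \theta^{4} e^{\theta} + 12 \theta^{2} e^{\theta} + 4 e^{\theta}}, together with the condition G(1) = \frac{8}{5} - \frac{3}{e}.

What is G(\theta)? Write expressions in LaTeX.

G(\theta) = - \frac{5 \theta^{2}}{2} + \frac{1}{2} - 3 e^{- \theta} + \frac{3}{\frac{\theta^{2}}{2} + \frac{1}{3}}

Differentiate the proposed G(\theta) back; it has to land on the given G'(\theta).
A general antiderivative is - \frac{5 \theta^{2}}{2} - 3 e^{- \theta} + \frac{3}{\frac{\theta^{2}}{2} + \frac{1}{3}} + C.
The condition gives C = \frac{8}{5} - \frac{3}{e} - (\frac{11}{10} - \frac{3}{e}) = \frac{1}{2}.
So G(\theta) = - \frac{5 \theta^{2}}{2} + \frac{1}{2} - 3 e^{- \theta} + \frac{3}{\frac{\theta^{2}}{2} + \frac{1}{3}}.
Check: d/d\theta[- \frac{5 \theta^{2}}{2} + \frac{1}{2} - 3 e^{- \theta} + \frac{3}{\frac{\theta^{2}}{2} + \frac{1}{3}}] = \frac{- 45 \theta^{5} e^{\theta} + 27 \theta^{4} - 60 \theta^{3} e^{\theta} + 36 \theta^{2} - 128 \theta e^{\theta} + 12}{9 \theta^{4} e^{\theta} + 12 \theta^{2} e^{\theta} + 4 e^{\theta}} = G'(\theta).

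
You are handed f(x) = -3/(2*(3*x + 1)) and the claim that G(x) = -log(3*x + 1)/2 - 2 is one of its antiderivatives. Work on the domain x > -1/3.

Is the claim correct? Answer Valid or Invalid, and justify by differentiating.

Valid - differentiating G returns exactly f.

d/dx[G] = -3/(6*x + 2)
This equals f(x) exactly, so the claim holds.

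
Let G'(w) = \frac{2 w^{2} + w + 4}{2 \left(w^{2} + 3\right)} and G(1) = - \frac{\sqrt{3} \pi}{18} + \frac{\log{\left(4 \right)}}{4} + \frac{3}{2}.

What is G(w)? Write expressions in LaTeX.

Differentiate the proposed G(w) back; it has to land on the given G'(w).
A general antiderivative is w + \frac{\log{\left(w^{2} + 3 \right)}}{4} - \frac{\sqrt{3} \operatorname{atan}{\left(\frac{\sqrt{3} w}{3} \right)}}{3} + C.
The condition gives C = - \frac{\sqrt{3} \pi}{18} + \frac{\log{\left(4 \right)}}{4} + \frac{3}{2} - (- \frac{\sqrt{3} \pi}{18} + \frac{\log{\left(4 \right)}}{4} + 1) = \frac{1}{2}.
So G(w) = w + \frac{\log{\left(w^{2} + 3 \right)}}{4} - \frac{\sqrt{3} \operatorname{atan}{\left(\frac{\sqrt{3} w}{3} \right)}}{3} + \frac{1}{2}.
Check: d/dw[w + \frac{\log{\left(w^{2} + 3 \right)}}{4} - \frac{\sqrt{3} \operatorname{atan}{\left(\frac{\sqrt{3} w}{3} \right)}}{3} + \frac{1}{2}] = \frac{2 w^{2} + w + 4}{2 w^{2} + 6}, which equals G'(w).

G(w) = w + \frac{\log{\left(w^{2} + 3 \right)}}{4} - \frac{\sqrt{3} \operatorname{atan}{\left(\frac{\sqrt{3} w}{3} \right)}}{3} + \frac{1}{2}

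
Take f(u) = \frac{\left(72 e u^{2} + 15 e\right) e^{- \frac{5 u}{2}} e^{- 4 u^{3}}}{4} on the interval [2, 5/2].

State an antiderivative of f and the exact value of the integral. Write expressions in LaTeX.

The substitution w = - 4 u^{3} - \frac{5 u}{2} + 1 works: f is exactly (dF/dw)*(dw/du) for that inner function.
F(u) = - \frac{3 e e^{- \frac{5 u}{2}} e^{- 4 u^{3}}}{2} is an antiderivative of f.
Check: d/du[- \frac{3 e e^{- \frac{5 u}{2}} e^{- 4 u^{3}}}{2}] = \frac{\left(72 e u^{2} + 15 e\right) e^{- \frac{5 u}{2}} e^{- 4 u^{3}}}{4} = f(u).
F(5/2) = - \frac{3}{2 e^{\frac{271}{4}}}; F(2) = - \frac{3}{2 e^{36}}.
Integral = F(5/2) - F(2) = - \frac{3}{2 e^{\frac{271}{4}}} + \frac{3}{2 e^{36}}.

Antiderivative: F(u) = - \frac{3 e e^{- \frac{5 u}{2}} e^{- 4 u^{3}}}{2}; value = - \frac{3}{2 e^{\frac{271}{4}}} + \frac{3}{2 e^{36}}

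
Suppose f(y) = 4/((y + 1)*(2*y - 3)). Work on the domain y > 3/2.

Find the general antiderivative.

The denominator factors as (y + 1)*(2*y - 3); partial fractions split f into directly integrable pieces: 8/(5*(2*y - 3)) - 4/(5*(y + 1)).
Check: d/dy[4*(log(y - 3/2) - log(y + 1))/5] = 4/(2*y**2 - y - 3), which equals f(y).

F(y) = 4*(log(y - 3/2) - log(y + 1))/5 + C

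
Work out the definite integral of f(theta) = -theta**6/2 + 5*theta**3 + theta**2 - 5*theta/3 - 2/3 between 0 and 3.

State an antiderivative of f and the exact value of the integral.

Integrate term by term and add the pieces.
F(theta) = -theta**7/14 + 5*theta**4/4 + theta**3/3 - 5*theta**2/6 - 2*theta/3 is an antiderivative of f.
Check: d/dtheta[-theta**7/14 + 5*theta**4/4 + theta**3/3 - 5*theta**2/6 - 2*theta/3] = -theta**6/2 + 5*theta**3 + theta**2 - 5*theta/3 - 2/3 = f(theta).
F(3) = -1553/28; F(0) = 0.
Integral = F(3) - F(0) = -1553/28.

Antiderivative: F(theta) = -theta**7/14 + 5*theta**4/4 + theta**3/3 - 5*theta**2/6 - 2*theta/3; value = -1553/28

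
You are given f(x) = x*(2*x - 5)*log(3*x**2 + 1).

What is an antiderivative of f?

Differentiate the proposed F(x) back; it has to land on f(x) exactly.
Check: d/dx[2*x**3*log(3*x**2 + 1)/3 - 4*x**3/9 - 5*x**2*log(3*x**2 + 1)/2 + 5*x**2/2 + 4*x/9 - 5*log(x**2 + 1/3)/6 - 4*sqrt(3)*atan(sqrt(3)*x)/27] = 2*x**2*log(3*x**2 + 1) - 5*x*log(3*x**2 + 1), which equals f(x).

An antiderivative is F(x) = 2*x**3*log(3*x**2 + 1)/3 - 4*x**3/9 - 5*x**2*log(3*x**2 + 1)/2 + 5*x**2/2 + 4*x/9 - 5*log(x**2 + 1/3)/6 - 4*sqrt(3)*atan(sqrt(3)*x)/27.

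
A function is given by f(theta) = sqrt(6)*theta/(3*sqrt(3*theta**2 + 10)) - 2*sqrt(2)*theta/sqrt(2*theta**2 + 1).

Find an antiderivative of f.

The integrand splits into summands that can be handled one at a time.
Check: d/dtheta[2*sqrt(theta**2/2 + 5/3)/3 - sqrt(4*theta**2 + 2)] = (sqrt(6)*theta*sqrt(2*theta**2 + 1) - 6*sqrt(2)*theta*sqrt(3*theta**2 + 10))/(3*sqrt(2*theta**2 + 1)*sqrt(3*theta**2 + 10)), which equals f(theta).

An antiderivative is F(theta) = 2*sqrt(theta**2/2 + 5/3)/3 - sqrt(4*theta**2 + 2).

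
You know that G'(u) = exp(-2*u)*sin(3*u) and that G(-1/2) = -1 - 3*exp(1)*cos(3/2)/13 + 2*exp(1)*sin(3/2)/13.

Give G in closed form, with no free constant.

The proposed G(u) is checked by its d/du: the result must match the given G'(u).
A general antiderivative is -2*exp(-2*u)*sin(3*u)/13 - 3*exp(-2*u)*cos(3*u)/13 + C.
The condition gives C = -1 - 3*exp(1)*cos(3/2)/13 + 2*exp(1)*sin(3/2)/13 - (-3*exp(1)*cos(3/2)/13 + 2*exp(1)*sin(3/2)/13) = -1.
So G(u) = (-13*exp(2*u) - 2*sin(3*u) - 3*cos(3*u))*exp(-2*u)/13.
Check: d/du[(-13*exp(2*u) - 2*sin(3*u) - 3*cos(3*u))*exp(-2*u)/13] = exp(-2*u)*sin(3*u) = G'(u).

G(u) = (-13*exp(2*u) - 2*sin(3*u) - 3*cos(3*u))*exp(-2*u)/13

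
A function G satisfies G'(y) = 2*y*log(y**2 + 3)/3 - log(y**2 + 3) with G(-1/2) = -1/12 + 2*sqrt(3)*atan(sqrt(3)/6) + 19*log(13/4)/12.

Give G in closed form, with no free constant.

G(y) = (-y**2 + y*(y - 3)*log(y**2 + 3) + 6*y + 3*log(y**2 + 3) - 6*sqrt(3)*atan(sqrt(3)*y/3) + 3)/3

Integrate term by term and add the pieces.
A general antiderivative is -y**2/3 + 2*y + (y**2/3 - y)*log(y**2 + 3) + log(y**2 + 3) - 2*sqrt(3)*atan(sqrt(3)*y/3) + C.
The condition gives C = -1/12 + 2*sqrt(3)*atan(sqrt(3)/6) + 19*log(13/4)/12 - (-13/12 + 2*sqrt(3)*atan(sqrt(3)/6) + 19*log(13/4)/12) = 1.
So G(y) = (-y**2 + y*(y - 3)*log(y**2 + 3) + 6*y + 3*log(y**2 + 3) - 6*sqrt(3)*atan(sqrt(3)*y/3) + 3)/3.
Check: d/dy[(-y**2 + y*(y - 3)*log(y**2 + 3) + 6*y + 3*log(y**2 + 3) - 6*sqrt(3)*atan(sqrt(3)*y/3) + 3)/3] = 2*y*log(y**2 + 3)/3 - log(y**2 + 3) = G'(y).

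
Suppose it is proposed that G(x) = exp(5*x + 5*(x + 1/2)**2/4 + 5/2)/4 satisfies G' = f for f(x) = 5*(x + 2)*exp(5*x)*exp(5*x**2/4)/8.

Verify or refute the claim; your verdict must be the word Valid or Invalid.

Invalid: d/dx[G] - f = 5*x*exp(45/16)*exp(25*x/4)*exp(5*x**2/4)/8 - 5*x*exp(5*x)*exp(5*x**2/4)/8 + 25*exp(45/16)*exp(25*x/4)*exp(5*x**2/4)/16 - 5*exp(5*x)*exp(5*x**2/4)/4, which is not 0.

d/dx[G] = 5*x*exp(45/16)*exp(25*x/4)*exp(5*x**2/4)/8 + 25*exp(45/16)*exp(25*x/4)*exp(5*x**2/4)/16
d/dx[G] - f(x) = 5*x*exp(45/16)*exp(25*x/4)*exp(5*x**2/4)/8 - 5*x*exp(5*x)*exp(5*x**2/4)/8 + 25*exp(45/16)*exp(25*x/4)*exp(5*x**2/4)/16 - 5*exp(5*x)*exp(5*x**2/4)/4 != 0.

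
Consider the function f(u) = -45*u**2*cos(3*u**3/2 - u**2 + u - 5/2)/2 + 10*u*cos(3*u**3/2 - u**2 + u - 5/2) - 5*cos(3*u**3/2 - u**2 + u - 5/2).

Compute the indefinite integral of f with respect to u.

F(u) = -5*sin(3*u**3/2 - u**2 + u - 5/2) + C

The substitution w = 3*u**3/2 - u**2 + u - 5/2 works: f is exactly (dF/dw)*(dw/du) for that inner function.
Check: d/du[-5*sin(3*u**3/2 - u**2 + u - 5/2)] = -45*u**2*cos(3*u**3/2 - u**2 + u - 5/2)/2 + 10*u*cos(3*u**3/2 - u**2 + u - 5/2) - 5*cos(3*u**3/2 - u**2 + u - 5/2) = f(u).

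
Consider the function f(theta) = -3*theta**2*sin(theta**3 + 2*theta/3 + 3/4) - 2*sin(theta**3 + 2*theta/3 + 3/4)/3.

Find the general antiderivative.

F(theta) = cos(theta**3 + 2*theta/3 + 3/4) + C

The substitution u = theta**3 + 2*theta/3 + 3/4 works: f is exactly (dF/du)*(du/dtheta) for that inner function.
Check: d/dtheta[cos(theta**3 + 2*theta/3 + 3/4)] = -3*theta**2*sin(theta**3 + 2*theta/3 + 3/4) - 2*sin(theta**3 + 2*theta/3 + 3/4)/3 = f(theta).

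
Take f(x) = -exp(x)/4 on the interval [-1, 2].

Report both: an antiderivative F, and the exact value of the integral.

Antiderivative: F(x) = -exp(x)/4; value = -exp(2)/4 + exp(-1)/4

Recover f(x) by differentiating a candidate F(x); any mismatch rules it out.
F(x) = -exp(x)/4 is an antiderivative of f.
Check: d/dx[-exp(x)/4] = -exp(x)/4 = f(x).
F(2) = -exp(2)/4; F(-1) = -exp(-1)/4.
Integral = F(2) - F(-1) = -exp(2)/4 + exp(-1)/4.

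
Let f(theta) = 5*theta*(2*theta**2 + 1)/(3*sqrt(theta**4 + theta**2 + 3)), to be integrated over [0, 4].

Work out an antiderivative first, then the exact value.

f matches the chain-rule pattern g'(h)*h' with inner function h(theta) = theta**4 + theta**2 + 3; substituting u = h(theta) collapses the integral.
F(theta) = 5*sqrt(theta**4 + theta**2 + 3)/3 is an antiderivative of f.
Check: d/dtheta[5*sqrt(theta**4 + theta**2 + 3)/3] = (10*theta**3 + 5*theta)/(3*sqrt(theta**4 + theta**2 + 3)), which equals f(theta).
F(4) = 25*sqrt(11)/3; F(0) = 5*sqrt(3)/3.
Integral = F(4) - F(0) = -5*sqrt(3)/3 + 25*sqrt(11)/3.

Antiderivative: F(theta) = 5*sqrt(theta**4 + theta**2 + 3)/3; value = -5*sqrt(3)/3 + 25*sqrt(11)/3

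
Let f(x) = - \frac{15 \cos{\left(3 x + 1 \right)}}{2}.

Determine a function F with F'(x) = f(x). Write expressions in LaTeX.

Check any antiderivative F(x) by computing F'(x) and comparing it with f(x).
Check: d/dx[- \frac{5 \sin{\left(3 x + 1 \right)}}{2}] = - \frac{15 \cos{\left(3 x + 1 \right)}}{2} = f(x).

An antiderivative is F(x) = - \frac{5 \sin{\left(3 x + 1 \right)}}{2}.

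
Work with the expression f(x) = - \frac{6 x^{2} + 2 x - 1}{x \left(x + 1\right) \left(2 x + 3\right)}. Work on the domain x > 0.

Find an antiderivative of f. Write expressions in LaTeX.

An antiderivative is F(x) = \frac{\log{\left(x \right)}}{3} + 3 \log{\left(x + 1 \right)} - \frac{19 \log{\left(x + \frac{3}{2} \right)}}{3}.

The denominator factors as x \left(x + 1\right) \left(2 x + 3\right); partial fractions split f into directly integrable pieces: - \frac{38}{3 \left(2 x + 3\right)} + \frac{3}{x + 1} + \frac{1}{3 x}.
Check: d/dx[\frac{\log{\left(x \right)}}{3} + 3 \log{\left(x + 1 \right)} - \frac{19 \log{\left(x + \frac{3}{2} \right)}}{3}] = \frac{- 6 x^{2} - 2 x + 1}{2 x^{3} + 5 x^{2} + 3 x}, which equals f(x).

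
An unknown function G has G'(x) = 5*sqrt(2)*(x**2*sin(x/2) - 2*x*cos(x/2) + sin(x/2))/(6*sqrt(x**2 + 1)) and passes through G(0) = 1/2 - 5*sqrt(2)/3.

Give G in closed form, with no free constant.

G'(x) has the shape u'v + uv' for u = -5*sqrt(2*x**2 + 2)/3 and v = cos(x/2) — it is the derivative of the product u*v.
A general antiderivative is -5*sqrt(2*x**2 + 2)*cos(x/2)/3 + C.
The condition gives C = 1/2 - 5*sqrt(2)/3 - (-5*sqrt(2)/3) = 1/2.
So G(x) = -(10*sqrt(2)*sqrt(x**2 + 1)*cos(x/2) - 3)/6.
Check: d/dx[-(10*sqrt(2)*sqrt(x**2 + 1)*cos(x/2) - 3)/6] = (5*sqrt(2)*x**2*sin(x/2) - 10*sqrt(2)*x*cos(x/2) + 5*sqrt(2)*sin(x/2))/(6*sqrt(x**2 + 1)), which equals G'(x).

G(x) = -(10*sqrt(2)*sqrt(x**2 + 1)*cos(x/2) - 3)/6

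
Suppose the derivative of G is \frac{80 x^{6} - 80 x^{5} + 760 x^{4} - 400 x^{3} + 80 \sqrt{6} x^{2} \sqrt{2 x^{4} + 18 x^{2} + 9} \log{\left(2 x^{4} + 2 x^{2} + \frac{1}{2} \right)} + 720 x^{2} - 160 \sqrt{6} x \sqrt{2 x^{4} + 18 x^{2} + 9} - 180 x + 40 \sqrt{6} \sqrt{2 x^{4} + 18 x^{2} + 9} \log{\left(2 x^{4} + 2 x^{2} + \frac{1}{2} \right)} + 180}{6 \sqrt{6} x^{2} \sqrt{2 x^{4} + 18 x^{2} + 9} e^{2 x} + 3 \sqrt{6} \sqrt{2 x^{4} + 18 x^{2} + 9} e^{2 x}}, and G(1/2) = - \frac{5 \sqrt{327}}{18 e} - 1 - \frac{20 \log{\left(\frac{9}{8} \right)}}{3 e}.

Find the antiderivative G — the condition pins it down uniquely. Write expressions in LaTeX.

Recognize the product-rule pattern: G'(x) = u'v + uv' with u = - \frac{10 \sqrt{\frac{x^{4}}{3} + 3 x^{2} + \frac{3}{2}}}{3} - \frac{20 \log{\left(2 x^{4} + 2 x^{2} + \frac{1}{2} \right)}}{3}, v = e^{- 2 x}, so integration by parts undoes it.
A general antiderivative is - \frac{4 \left(\frac{5 \sqrt{\frac{x^{4}}{3} + 3 x^{2} + \frac{3}{2}}}{2} + 5 \log{\left(2 x^{4} + 2 x^{2} + \frac{1}{2} \right)}\right) e^{- 2 x}}{3} + C.
The condition gives C = - \frac{5 \sqrt{327}}{18 e} - 1 - \frac{20 \log{\left(\frac{9}{8} \right)}}{3 e} - (- \frac{5 \sqrt{327}}{18 e} - \frac{20 \log{\left(\frac{9}{8} \right)}}{3 e}) = -1.
So G(x) = - \frac{10 \sqrt{\frac{x^{4}}{3} + 3 x^{2} + \frac{3}{2}} e^{- 2 x}}{3} - 1 - \frac{20 e^{- 2 x} \log{\left(2 x^{4} + 2 x^{2} + \frac{1}{2} \right)}}{3}.
Check: d/dx[- \frac{10 \sqrt{\frac{x^{4}}{3} + 3 x^{2} + \frac{3}{2}} e^{- 2 x}}{3} - 1 - \frac{20 e^{- 2 x} \log{\left(2 x^{4} + 2 x^{2} + \frac{1}{2} \right)}}{3}] = \frac{80 x^{6} - 80 x^{5} + 760 x^{4} - 400 x^{3} + 80 \sqrt{6} x^{2} \sqrt{2 x^{4} + 18 x^{2} + 9} \log{\left(2 x^{4} + 2 x^{2} + \frac{1}{2} \right)} + 720 x^{2} - 160 \sqrt{6} x \sqrt{2 x^{4} + 18 x^{2} + 9} - 180 x + 40 \sqrt{6} \sqrt{2 x^{4} + 18 x^{2} + 9} \log{\left(2 x^{4} + 2 x^{2} + \frac{1}{2} \right)} + 180}{6 \sqrt{6} x^{2} \sqrt{2 x^{4} + 18 x^{2} + 9} e^{2 x} + 3 \sqrt{6} \sqrt{2 x^{4} + 18 x^{2} + 9} e^{2 x}} = G'(x).

G(x) = - \frac{10 \sqrt{\frac{x^{4}}{3} + 3 x^{2} + \frac{3}{2}} e^{- 2 x}}{3} - 1 - \frac{20 e^{- 2 x} \log{\left(2 x^{4} + 2 x^{2} + \frac{1}{2} \right)}}{3}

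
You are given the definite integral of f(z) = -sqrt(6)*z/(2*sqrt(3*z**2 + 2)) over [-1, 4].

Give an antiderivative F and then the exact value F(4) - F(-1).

The substitution u = z**2/2 + 1/3 works: f is exactly (dF/du)*(du/dz) for that inner function.
F(z) = -sqrt(6)*sqrt(3*z**2 + 2)/6 is an antiderivative of f.
Check: d/dz[-sqrt(6)*sqrt(3*z**2 + 2)/6] = -sqrt(6)*z/(2*sqrt(3*z**2 + 2)) = f(z).
F(4) = -5*sqrt(3)/3; F(-1) = -sqrt(30)/6.
Integral = F(4) - F(-1) = -5*sqrt(3)/3 + sqrt(30)/6.

Antiderivative: F(z) = -sqrt(6)*sqrt(3*z**2 + 2)/6; value = -5*sqrt(3)/3 + sqrt(30)/6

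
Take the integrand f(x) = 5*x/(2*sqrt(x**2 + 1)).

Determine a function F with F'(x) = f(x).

An antiderivative is F(x) = 5*sqrt(x**2 + 1)/2.

The substitution u = x**2 + 1 works: f is exactly (dF/du)*(du/dx) for that inner function.
Check: d/dx[5*sqrt(x**2 + 1)/2] = 5*x/(2*sqrt(x**2 + 1)) = f(x).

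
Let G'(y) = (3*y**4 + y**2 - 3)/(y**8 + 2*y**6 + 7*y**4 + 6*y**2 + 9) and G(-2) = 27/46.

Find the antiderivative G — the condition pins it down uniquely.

G(y) = (y**4 + y**2 - 2*y + 3)/(2*(y**4 + y**2 + 3))

G'(y) has the shape u'v + uv' for u = -y and v = 1/(y**4 + y**2 + 3) — it is the derivative of the product u*v.
A general antiderivative is -y/(y**4 + y**2 + 3) + C.
The condition gives C = 27/46 - (2/23) = 1/2.
So G(y) = (y**4 + y**2 - 2*y + 3)/(2*(y**4 + y**2 + 3)).
Check: d/dy[(y**4 + y**2 - 2*y + 3)/(2*(y**4 + y**2 + 3))] = (3*y**4 + y**2 - 3)/(y**8 + 2*y**6 + 7*y**4 + 6*y**2 + 9) = G'(y).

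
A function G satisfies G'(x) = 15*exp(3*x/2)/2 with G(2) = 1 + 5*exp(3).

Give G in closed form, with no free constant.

A first test for any G(x): its x-derivative must equal the given G'(x).
A general antiderivative is 5*exp(3*x/2) + C.
The condition gives C = 1 + 5*exp(3) - (5*exp(3)) = 1.
So G(x) = 5*exp(3*x/2) + 1.
Check: d/dx[5*exp(3*x/2) + 1] = 15*exp(3*x/2)/2 = G'(x).

G(x) = 5*exp(3*x/2) + 1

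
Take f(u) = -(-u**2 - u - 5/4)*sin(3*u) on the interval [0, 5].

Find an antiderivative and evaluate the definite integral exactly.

For F(u) to be correct the identity F'(u) - f(u) = 0 must hold.
F(u) = -u**2*cos(3*u)/3 + 2*u*sin(3*u)/9 - u*cos(3*u)/3 + sin(3*u)/9 - 37*cos(3*u)/108 is an antiderivative of f.
Check: d/du[-u**2*cos(3*u)/3 + 2*u*sin(3*u)/9 - u*cos(3*u)/3 + sin(3*u)/9 - 37*cos(3*u)/108] = u**2*sin(3*u) + u*sin(3*u) + 5*sin(3*u)/4, which equals f(u).
F(5) = 11*sin(15)/9 - 1117*cos(15)/108; F(0) = -37/108.
Integral = F(5) - F(0) = 37/108 + 11*sin(15)/9 - 1117*cos(15)/108.

Antiderivative: F(u) = -u**2*cos(3*u)/3 + 2*u*sin(3*u)/9 - u*cos(3*u)/3 + sin(3*u)/9 - 37*cos(3*u)/108; value = 37/108 + 11*sin(15)/9 - 1117*cos(15)/108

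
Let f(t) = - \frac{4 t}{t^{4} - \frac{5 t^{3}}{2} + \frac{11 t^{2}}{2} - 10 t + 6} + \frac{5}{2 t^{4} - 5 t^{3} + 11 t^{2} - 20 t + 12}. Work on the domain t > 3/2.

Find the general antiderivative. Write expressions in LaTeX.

Factor the denominator (\left(t - 1\right) \left(2 t - 3\right) \left(t^{2} + 4\right)) and decompose: f = \frac{13 t + 27}{25 \left(t^{2} + 4\right)} - \frac{56}{25 \left(2 t - 3\right)} + \frac{3}{5 \left(t - 1\right)}; each piece integrates to a log, atan, or power term.
Check: d/dt[\frac{- 56 \log{\left(t - \frac{3}{2} \right)} + 30 \log{\left(t - 1 \right)} + 13 \log{\left(t^{2} + 4 \right)} + 27 \operatorname{atan}{\left(\frac{t}{2} \right)}}{50}] = \frac{5 - 8 t}{2 t^{4} - 5 t^{3} + 11 t^{2} - 20 t + 12}, which equals f(t).

F(t) = \frac{- 56 \log{\left(t - \frac{3}{2} \right)} + 30 \log{\left(t - 1 \right)} + 13 \log{\left(t^{2} + 4 \right)} + 27 \operatorname{atan}{\left(\frac{t}{2} \right)}}{50} + C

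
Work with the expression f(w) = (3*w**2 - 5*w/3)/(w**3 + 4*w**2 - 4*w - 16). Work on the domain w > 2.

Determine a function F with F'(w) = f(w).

Factor the denominator (3*(w - 2)*(w + 2)*(w + 4)) and decompose: f = 41/(9*(w + 4)) - 23/(12*(w + 2)) + 13/(36*(w - 2)); each piece integrates to a log, atan, or power term.
Check: d/dw[(13*log(w - 2) - 69*log(w + 2) + 164*log(w + 4))/36] = (9*w**2 - 5*w)/(3*w**3 + 12*w**2 - 12*w - 48), which equals f(w).

An antiderivative is F(w) = (13*log(w - 2) - 69*log(w + 2) + 164*log(w + 4))/36.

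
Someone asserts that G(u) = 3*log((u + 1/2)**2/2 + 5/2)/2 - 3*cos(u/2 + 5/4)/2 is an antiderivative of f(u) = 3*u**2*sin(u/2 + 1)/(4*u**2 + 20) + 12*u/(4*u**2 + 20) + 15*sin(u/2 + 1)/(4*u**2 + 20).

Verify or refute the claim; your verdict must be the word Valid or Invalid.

Invalid: d/du[G] - f = (-12*u**4*sin(u/2 + 1) + 12*u**4*sin(u/2 + 5/4) - 12*u**3*sin(u/2 + 1) + 12*u**3*sin(u/2 + 5/4) - 123*u**2*sin(u/2 + 1) + 123*u**2*sin(u/2 + 5/4) - 24*u**2 - 60*u*sin(u/2 + 1) + 60*u*sin(u/2 + 5/4) - 12*u - 315*sin(u/2 + 1) + 315*sin(u/2 + 5/4) + 120)/(16*u**4 + 16*u**3 + 164*u**2 + 80*u + 420), which is not 0.

d/du[G] = (12*u**2*sin(u/2 + 5/4) + 12*u*sin(u/2 + 5/4) + 48*u + 63*sin(u/2 + 5/4) + 24)/(16*u**2 + 16*u + 84)
d/du[G] - f(u) = (-12*u**4*sin(u/2 + 1) + 12*u**4*sin(u/2 + 5/4) - 12*u**3*sin(u/2 + 1) + 12*u**3*sin(u/2 + 5/4) - 123*u**2*sin(u/2 + 1) + 123*u**2*sin(u/2 + 5/4) - 24*u**2 - 60*u*sin(u/2 + 1) + 60*u*sin(u/2 + 5/4) - 12*u - 315*sin(u/2 + 1) + 315*sin(u/2 + 5/4) + 120)/(16*u**4 + 16*u**3 + 164*u**2 + 80*u + 420) != 0.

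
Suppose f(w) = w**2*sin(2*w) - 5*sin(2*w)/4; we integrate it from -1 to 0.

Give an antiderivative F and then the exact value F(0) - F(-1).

Antiderivative: F(w) = (-4*w**2*cos(2*w) + 4*w*sin(2*w) + 7*cos(2*w))/8; value = -sin(2)/2 - 3*cos(2)/8 + 7/8

The integrand splits into summands that can be handled one at a time.
F(w) = (-4*w**2*cos(2*w) + 4*w*sin(2*w) + 7*cos(2*w))/8 is an antiderivative of f.
Check: d/dw[(-4*w**2*cos(2*w) + 4*w*sin(2*w) + 7*cos(2*w))/8] = w**2*sin(2*w) - 5*sin(2*w)/4 = f(w).
F(0) = 7/8; F(-1) = 3*cos(2)/8 + sin(2)/2.
Integral = F(0) - F(-1) = -sin(2)/2 - 3*cos(2)/8 + 7/8.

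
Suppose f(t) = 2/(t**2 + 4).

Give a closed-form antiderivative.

An antiderivative is F(t) = atan(t/2).

A first test for any F(t): its t-derivative must equal f(t) identically.
Check: d/dt[atan(t/2)] = 2/(t**2 + 4) = f(t).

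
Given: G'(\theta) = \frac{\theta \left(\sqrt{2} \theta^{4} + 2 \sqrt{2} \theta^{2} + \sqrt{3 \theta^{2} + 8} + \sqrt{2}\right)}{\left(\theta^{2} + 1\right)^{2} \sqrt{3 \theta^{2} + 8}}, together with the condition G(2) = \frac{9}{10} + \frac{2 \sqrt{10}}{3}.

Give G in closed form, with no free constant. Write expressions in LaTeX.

Recover the given G'(\theta) by differentiating a candidate G(\theta); any mismatch rules it out.
A general antiderivative is \frac{2 \sqrt{\frac{3 \theta^{2}}{2} + 4}}{3} - \frac{1}{2 \theta^{2} + 2} + C.
The condition gives C = \frac{9}{10} + \frac{2 \sqrt{10}}{3} - (- \frac{1}{10} + \frac{2 \sqrt{10}}{3}) = 1.
So G(\theta) = \frac{2 \sqrt{\frac{3 \theta^{2}}{2} + 4}}{3} + 1 - \frac{1}{2 \theta^{2} + 2}.
Check: d/d\theta[\frac{2 \sqrt{\frac{3 \theta^{2}}{2} + 4}}{3} + 1 - \frac{1}{2 \theta^{2} + 2}] = \frac{\sqrt{2} \theta^{5} + 2 \sqrt{2} \theta^{3} + \theta \sqrt{3 \theta^{2} + 8} + \sqrt{2} \theta}{\theta^{4} \sqrt{3 \theta^{2} + 8} + 2 \theta^{2} \sqrt{3 \theta^{2} + 8} + \sqrt{3 \theta^{2} + 8}}, which equals G'(\theta).

G(\theta) = \frac{2 \sqrt{\frac{3 \theta^{2}}{2} + 4}}{3} + 1 - \frac{1}{2 \theta^{2} + 2}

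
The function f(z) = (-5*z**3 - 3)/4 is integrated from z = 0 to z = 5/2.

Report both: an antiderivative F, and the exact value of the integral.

A first test for any F(z): its z-derivative must equal f(z) identically.
F(z) = -5*z**4/16 - 3*z/4 is an antiderivative of f.
Check: d/dz[-5*z**4/16 - 3*z/4] = -5*z**3/4 - 3/4, which equals f(z).
F(5/2) = -3605/256; F(0) = 0.
Integral = F(5/2) - F(0) = -3605/256.

Antiderivative: F(z) = -5*z**4/16 - 3*z/4; value = -3605/256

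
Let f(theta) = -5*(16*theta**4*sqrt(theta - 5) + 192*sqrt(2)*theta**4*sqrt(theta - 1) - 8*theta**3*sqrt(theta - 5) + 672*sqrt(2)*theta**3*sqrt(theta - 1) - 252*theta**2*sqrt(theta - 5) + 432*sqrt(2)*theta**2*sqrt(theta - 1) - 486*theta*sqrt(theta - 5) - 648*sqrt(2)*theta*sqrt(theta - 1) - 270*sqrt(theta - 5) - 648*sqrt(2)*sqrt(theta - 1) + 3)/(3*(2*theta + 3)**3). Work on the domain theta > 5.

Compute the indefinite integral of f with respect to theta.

A first test for any F(theta): its theta-derivative must equal f(theta) identically.
Check: d/dtheta[-4*theta**2*sqrt(theta - 5)/3 - 16*theta**2*sqrt(2*theta - 2) + 40*theta*sqrt(theta - 5)/3 + 32*theta*sqrt(2*theta - 2) - 100*sqrt(theta - 5)/3 - 16*sqrt(2*theta - 2) + 5/(16*theta**2 + 48*theta + 36)] = (-960*sqrt(2)*theta**5*sqrt(theta - 5) - 80*theta**5*sqrt(theta - 1) - 2400*sqrt(2)*theta**4*sqrt(theta - 5) + 440*theta**4*sqrt(theta - 1) + 1200*sqrt(2)*theta**3*sqrt(theta - 5) + 1060*theta**3*sqrt(theta - 1) + 5400*sqrt(2)*theta**2*sqrt(theta - 5) - 3870*theta**2*sqrt(theta - 1) - 10800*theta*sqrt(theta - 1) - 15*sqrt(theta - 5)*sqrt(theta - 1) - 3240*sqrt(2)*sqrt(theta - 5) - 6750*sqrt(theta - 1))/(24*theta**3*sqrt(theta - 5)*sqrt(theta - 1) + 108*theta**2*sqrt(theta - 5)*sqrt(theta - 1) + 162*theta*sqrt(theta - 5)*sqrt(theta - 1) + 81*sqrt(theta - 5)*sqrt(theta - 1)), which equals f(theta).

F(theta) = -4*theta**2*sqrt(theta - 5)/3 - 16*theta**2*sqrt(2*theta - 2) + 40*theta*sqrt(theta - 5)/3 + 32*theta*sqrt(2*theta - 2) - 100*sqrt(theta - 5)/3 - 16*sqrt(2*theta - 2) + 5/(16*theta**2 + 48*theta + 36) + C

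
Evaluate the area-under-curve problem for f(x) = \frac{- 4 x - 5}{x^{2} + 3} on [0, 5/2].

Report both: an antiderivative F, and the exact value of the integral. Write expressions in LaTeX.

Antiderivative: F(x) = - 2 \log{\left(x^{2} + 3 \right)} - \frac{5 \sqrt{3} \operatorname{atan}{\left(\frac{\sqrt{3} x}{3} \right)}}{3}; value = - 2 \log{\left(\frac{37}{4} \right)} - \frac{5 \sqrt{3} \operatorname{atan}{\left(\frac{5 \sqrt{3}}{6} \right)}}{3} + 2 \log{\left(3 \right)}

For F(x) to be correct the identity F'(x) - f(x) = 0 must hold.
F(x) = - 2 \log{\left(x^{2} + 3 \right)} - \frac{5 \sqrt{3} \operatorname{atan}{\left(\frac{\sqrt{3} x}{3} \right)}}{3} is an antiderivative of f.
Check: d/dx[- 2 \log{\left(x^{2} + 3 \right)} - \frac{5 \sqrt{3} \operatorname{atan}{\left(\frac{\sqrt{3} x}{3} \right)}}{3}] = \frac{- 4 x - 5}{x^{2} + 3} = f(x).
F(5/2) = - 2 \log{\left(\frac{37}{4} \right)} - \frac{5 \sqrt{3} \operatorname{atan}{\left(\frac{5 \sqrt{3}}{6} \right)}}{3}; F(0) = - 2 \log{\left(3 \right)}.
Integral = F(5/2) - F(0) = - 2 \log{\left(\frac{37}{4} \right)} - \frac{5 \sqrt{3} \operatorname{atan}{\left(\frac{5 \sqrt{3}}{6} \right)}}{3} + 2 \log{\left(3 \right)}.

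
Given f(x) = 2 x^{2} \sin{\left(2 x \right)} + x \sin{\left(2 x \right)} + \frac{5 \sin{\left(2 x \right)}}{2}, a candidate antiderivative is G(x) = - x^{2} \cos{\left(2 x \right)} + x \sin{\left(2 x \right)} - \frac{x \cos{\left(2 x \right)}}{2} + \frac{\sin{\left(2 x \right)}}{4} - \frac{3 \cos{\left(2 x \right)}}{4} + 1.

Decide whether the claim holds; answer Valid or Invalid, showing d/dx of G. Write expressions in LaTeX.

Valid - the claim checks out under differentiation.

d/dx[G] = 2 x^{2} \sin{\left(2 x \right)} + x \sin{\left(2 x \right)} + \frac{5 \sin{\left(2 x \right)}}{2}
This equals f(x) exactly, so the claim holds.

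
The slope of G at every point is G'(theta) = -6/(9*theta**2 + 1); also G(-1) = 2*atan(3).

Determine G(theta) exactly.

Any candidate G(theta) must reproduce the stated G'(theta) exactly.
A general antiderivative is -2*atan(3*theta) + C.
The condition gives C = 2*atan(3) - (2*atan(3)) = 0.
So G(theta) = -2*atan(3*theta).
Check: d/dtheta[-2*atan(3*theta)] = -6/(9*theta**2 + 1) = G'(theta).

G(theta) = -2*atan(3*theta)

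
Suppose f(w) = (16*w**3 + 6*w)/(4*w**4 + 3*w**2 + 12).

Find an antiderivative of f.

The substitution u = 2*w**4 + 3*w**2/2 + 6 works: f is exactly (dF/du)*(du/dw) for that inner function.
Check: d/dw[log(2*w**4 + 3*w**2/2 + 6)] = (16*w**3 + 6*w)/(4*w**4 + 3*w**2 + 12) = f(w).

An antiderivative is F(w) = log(2*w**4 + 3*w**2/2 + 6).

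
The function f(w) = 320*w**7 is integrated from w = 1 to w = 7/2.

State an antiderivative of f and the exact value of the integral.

Antiderivative: F(w) = 40*w**8; value = 28822725/32

Since d/dw undoes antidifferentiation here, F'(w) = f(w) is required of F(w).
F(w) = 40*w**8 is an antiderivative of f.
Check: d/dw[40*w**8] = 320*w**7 = f(w).
F(7/2) = 28824005/32; F(1) = 40.
Integral = F(7/2) - F(1) = 28822725/32.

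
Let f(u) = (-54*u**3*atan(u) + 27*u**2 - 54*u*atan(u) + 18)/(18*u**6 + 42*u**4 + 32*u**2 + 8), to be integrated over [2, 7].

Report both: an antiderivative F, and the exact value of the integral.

Antiderivative: F(u) = 9*atan(u)/(2*(3*u**2 + 2)); value = -9*atan(2)/28 + 9*atan(7)/298

f has the shape v'r + vr' for v = 3/(2*u**2 + 4/3) and r = atan(u) — it is the derivative of the product v*r.
F(u) = 9*atan(u)/(2*(3*u**2 + 2)) is an antiderivative of f.
Check: d/du[9*atan(u)/(2*(3*u**2 + 2))] = (-54*u**3*atan(u) + 27*u**2 - 54*u*atan(u) + 18)/(18*u**6 + 42*u**4 + 32*u**2 + 8) = f(u).
F(7) = 9*atan(7)/298; F(2) = 9*atan(2)/28.
Integral = F(7) - F(2) = -9*atan(2)/28 + 9*atan(7)/298.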